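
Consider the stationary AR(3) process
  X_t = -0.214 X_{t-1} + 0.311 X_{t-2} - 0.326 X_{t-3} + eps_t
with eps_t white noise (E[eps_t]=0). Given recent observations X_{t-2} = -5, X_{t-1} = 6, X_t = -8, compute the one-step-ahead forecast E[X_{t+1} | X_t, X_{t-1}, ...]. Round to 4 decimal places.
E[X_{t+1} \mid \mathcal F_t] = 5.2080

For an AR(p) model X_t = c + sum_i phi_i X_{t-i} + eps_t, the
one-step-ahead conditional mean is
  E[X_{t+1} | X_t, ...] = c + sum_i phi_i X_{t+1-i}.
Substitute known values:
  E[X_{t+1} | ...] = (-0.214) * (-8) + (0.311) * (6) + (-0.326) * (-5)
                   = 5.2080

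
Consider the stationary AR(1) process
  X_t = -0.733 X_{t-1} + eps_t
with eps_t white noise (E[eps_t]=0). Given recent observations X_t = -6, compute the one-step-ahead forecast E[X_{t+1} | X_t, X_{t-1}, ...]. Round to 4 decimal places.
E[X_{t+1} \mid \mathcal F_t] = 4.3980

For an AR(p) model X_t = c + sum_i phi_i X_{t-i} + eps_t, the
one-step-ahead conditional mean is
  E[X_{t+1} | X_t, ...] = c + sum_i phi_i X_{t+1-i}.
Substitute known values:
  E[X_{t+1} | ...] = (-0.733) * (-6)
                   = 4.3980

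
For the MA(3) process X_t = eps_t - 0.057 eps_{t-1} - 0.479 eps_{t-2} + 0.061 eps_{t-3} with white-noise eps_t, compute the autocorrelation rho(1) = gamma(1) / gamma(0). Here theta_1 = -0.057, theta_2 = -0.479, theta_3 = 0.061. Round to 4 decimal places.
\rho(1) = -0.0477

For an MA(q) process with theta_0 = 1, the autocovariance is
  gamma(k) = sigma^2 * sum_{i=0..q-k} theta_i * theta_{i+k},
and rho(k) = gamma(k) / gamma(0). Sigma^2 cancels.
  numerator   = (1)*(-0.057) + (-0.057)*(-0.479) + (-0.479)*(0.061) = -0.058916.
  denominator = (1)^2 + (-0.057)^2 + (-0.479)^2 + (0.061)^2 = 1.236411.
  rho(1) = -0.058916 / 1.236411 = -0.0477.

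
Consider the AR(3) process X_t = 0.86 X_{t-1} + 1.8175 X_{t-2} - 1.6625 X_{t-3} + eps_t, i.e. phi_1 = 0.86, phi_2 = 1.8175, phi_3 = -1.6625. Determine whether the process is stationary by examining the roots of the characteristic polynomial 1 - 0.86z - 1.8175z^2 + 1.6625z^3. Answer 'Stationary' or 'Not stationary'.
\text{Not stationary}

The AR(p) characteristic polynomial is P(z) = 1 - 0.86z - 1.8175z^2 + 1.6625z^3.
Stationarity requires all roots to lie outside the unit circle, i.e. |z| > 1 for every root.
Degree 3: look for a simple real root z0 first, then factor out (1 - z/z0) and solve the remaining quadratic.
Testing z0 = 0.8: P(0.8) = 1 + (-0.86)(0.8) + (-1.8175)(0.8)^2 + (1.6625)(0.8)^3
  = 1 + (-0.688) + (-1.1632) + (0.8512) = 0.  So z_0 = 0.8 is a root, |z_0| = 0.8.
Divide out the factor (1 - 1.25 z) = (1 - z/z0) (since 1/z0 = 1.25):
  P(z) = (1 - 1.25 z)(1 + (0.39) z + (-1.33) z^2)
  [check: z-coef 0.39 - (1.25) = -0.86; z^2-coef -1.33 - (1.25)(0.39) = -1.8175; z^3-coef -(1.25)(-1.33) = 1.6625.]
Remaining roots from the quadratic factor 1 + (0.39) z + (-1.33) z^2:
  Set 1 + (0.39) z + (-1.33) z^2 = 0, i.e. a z^2 + b z + c = 0 with a = -1.33, b = 0.39, c = 1.
  Discriminant D = b^2 - 4ac = (0.39)^2 - 4*(-1.33)*1 = 0.1521 - (-5.32) = 5.4721.
  D >= 0, so the roots are real: z = (-b +/- sqrt(D)) / (2a) = (-0.39 +/- 2.339252) / (-2.66).
    z_1 = (-0.39 + 2.339252) / (-2.66) = -0.7328,   |z_1| = 0.7328.
    z_2 = (-0.39 - 2.339252) / (-2.66) = 1.026,   |z_2| = 1.026.
Moduli of all roots: 0.8000, 0.7328, 1.0260.
All moduli strictly greater than 1? No.
Verdict: Not stationary.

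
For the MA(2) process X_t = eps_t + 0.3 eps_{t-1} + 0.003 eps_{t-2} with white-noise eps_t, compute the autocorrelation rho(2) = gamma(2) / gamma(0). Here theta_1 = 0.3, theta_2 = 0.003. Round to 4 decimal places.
\rho(2) = 0.0028

For an MA(q) process with theta_0 = 1, the autocovariance is
  gamma(k) = sigma^2 * sum_{i=0..q-k} theta_i * theta_{i+k},
and rho(k) = gamma(k) / gamma(0). Sigma^2 cancels.
  numerator   = (1)*(0.003) = 0.003.
  denominator = (1)^2 + (0.3)^2 + (0.003)^2 = 1.090009.
  rho(2) = 0.003 / 1.090009 = 0.0028.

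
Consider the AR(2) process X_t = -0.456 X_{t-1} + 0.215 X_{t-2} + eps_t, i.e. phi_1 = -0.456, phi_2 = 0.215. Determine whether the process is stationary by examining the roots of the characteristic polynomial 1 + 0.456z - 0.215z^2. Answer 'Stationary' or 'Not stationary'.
\text{Stationary}

The AR(p) characteristic polynomial is P(z) = 1 + 0.456z - 0.215z^2.
Stationarity requires all roots to lie outside the unit circle, i.e. |z| > 1 for every root.
Set 1 + (0.456) z + (-0.215) z^2 = 0, i.e. a z^2 + b z + c = 0 with a = -0.215, b = 0.456, c = 1.
Discriminant D = b^2 - 4ac = (0.456)^2 - 4*(-0.215)*1 = 0.207936 - (-0.86) = 1.067936.
D >= 0, so the roots are real: z = (-b +/- sqrt(D)) / (2a) = (-0.456 +/- 1.03341) / (-0.43).
  z_1 = (-0.456 + 1.03341) / (-0.43) = -1.3428,   |z_1| = 1.3428.
  z_2 = (-0.456 - 1.03341) / (-0.43) = 3.4637,   |z_2| = 3.4637.
Moduli of all roots: 1.3428, 3.4637.
All moduli strictly greater than 1? Yes.
Verdict: Stationary.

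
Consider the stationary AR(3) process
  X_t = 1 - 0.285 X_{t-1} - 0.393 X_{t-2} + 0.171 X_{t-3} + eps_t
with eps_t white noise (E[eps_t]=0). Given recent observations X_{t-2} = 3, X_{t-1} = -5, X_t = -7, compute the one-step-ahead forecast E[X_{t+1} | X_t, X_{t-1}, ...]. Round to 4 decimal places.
E[X_{t+1} \mid \mathcal F_t] = 5.4730

For an AR(p) model X_t = c + sum_i phi_i X_{t-i} + eps_t, the
one-step-ahead conditional mean is
  E[X_{t+1} | X_t, ...] = c + sum_i phi_i X_{t+1-i}.
Substitute known values:
  E[X_{t+1} | ...] = 1 + (-0.285) * (-7) + (-0.393) * (-5) + (0.171) * (3)
                   = 5.4730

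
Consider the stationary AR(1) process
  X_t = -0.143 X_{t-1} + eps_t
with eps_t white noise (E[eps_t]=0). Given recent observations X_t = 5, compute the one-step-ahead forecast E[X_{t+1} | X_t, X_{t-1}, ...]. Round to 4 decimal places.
E[X_{t+1} \mid \mathcal F_t] = -0.7150

For an AR(p) model X_t = c + sum_i phi_i X_{t-i} + eps_t, the
one-step-ahead conditional mean is
  E[X_{t+1} | X_t, ...] = c + sum_i phi_i X_{t+1-i}.
Substitute known values:
  E[X_{t+1} | ...] = (-0.143) * (5)
                   = -0.7150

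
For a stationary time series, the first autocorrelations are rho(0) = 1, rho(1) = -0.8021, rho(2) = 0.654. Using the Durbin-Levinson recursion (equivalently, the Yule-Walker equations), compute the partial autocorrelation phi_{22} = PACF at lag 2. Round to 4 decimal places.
\phi_{22} = 0.0298

The PACF at lag k is phi_{kk}, the last component of the solution
to the Yule-Walker system G_k phi = r_k where
  (G_k)_{ij} = rho(|i - j|), (r_k)_i = rho(i), i,j = 1..k.
Equivalently, Durbin-Levinson gives phi_{kk} iteratively:
  phi_{11} = rho(1)
  phi_{kk} = [rho(k) - sum_{j=1..k-1} phi_{k-1,j} rho(k-j)]
            / [1 - sum_{j=1..k-1} phi_{k-1,j} rho(j)],
  phi_{k,j} = phi_{k-1,j} - phi_{kk} phi_{k-1,k-j},  j = 1..k-1.
Step k = 1:
  phi_11 = rho(1) = -0.8021.
Step k = 2:
  phi_22 = [rho(2) - phi_11 rho(1)] / [1 - phi_11 rho(1)] = [0.654 - (-0.8021)(-0.8021)] / [1 - (-0.8021)(-0.8021)]
         = 0.01063559 / 0.35663559 = 0.0298.
Therefore phi_{22} = 0.0298.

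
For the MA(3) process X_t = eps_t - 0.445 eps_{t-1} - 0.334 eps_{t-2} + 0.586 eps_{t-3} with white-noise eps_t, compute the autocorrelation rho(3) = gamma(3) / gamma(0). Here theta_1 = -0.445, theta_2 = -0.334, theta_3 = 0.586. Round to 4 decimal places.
\rho(3) = 0.3545

For an MA(q) process with theta_0 = 1, the autocovariance is
  gamma(k) = sigma^2 * sum_{i=0..q-k} theta_i * theta_{i+k},
and rho(k) = gamma(k) / gamma(0). Sigma^2 cancels.
  numerator   = (1)*(0.586) = 0.586.
  denominator = (1)^2 + (-0.445)^2 + (-0.334)^2 + (0.586)^2 = 1.652977.
  rho(3) = 0.586 / 1.652977 = 0.3545.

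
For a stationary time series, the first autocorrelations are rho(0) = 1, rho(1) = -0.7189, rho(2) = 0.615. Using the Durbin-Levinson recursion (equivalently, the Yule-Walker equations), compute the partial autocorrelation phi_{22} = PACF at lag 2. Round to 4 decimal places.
\phi_{22} = 0.2032

The PACF at lag k is phi_{kk}, the last component of the solution
to the Yule-Walker system G_k phi = r_k where
  (G_k)_{ij} = rho(|i - j|), (r_k)_i = rho(i), i,j = 1..k.
Equivalently, Durbin-Levinson gives phi_{kk} iteratively:
  phi_{11} = rho(1)
  phi_{kk} = [rho(k) - sum_{j=1..k-1} phi_{k-1,j} rho(k-j)]
            / [1 - sum_{j=1..k-1} phi_{k-1,j} rho(j)],
  phi_{k,j} = phi_{k-1,j} - phi_{kk} phi_{k-1,k-j},  j = 1..k-1.
Step k = 1:
  phi_11 = rho(1) = -0.7189.
Step k = 2:
  phi_22 = [rho(2) - phi_11 rho(1)] / [1 - phi_11 rho(1)] = [0.615 - (-0.7189)(-0.7189)] / [1 - (-0.7189)(-0.7189)]
         = 0.09818279 / 0.48318279 = 0.2032.
Therefore phi_{22} = 0.2032.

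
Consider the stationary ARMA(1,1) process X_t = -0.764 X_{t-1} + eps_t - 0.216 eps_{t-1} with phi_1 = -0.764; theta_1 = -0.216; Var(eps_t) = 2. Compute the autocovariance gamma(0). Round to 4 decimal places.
\gamma(0) = 6.6139

Multiply the model equation by X_{t-k} and take expectations. With theta_0 = psi_0 = 1 and psi_j the MA(infinity) weights, this gives
  gamma(k) - sum_i phi_i gamma(k-i) = c_k,
  c_k = sigma^2 * sum_{j=k..q} theta_j psi_{j-k}   (c_k = 0 for k > q),
using gamma(-m) = gamma(m).
psi-weights needed (psi_j = theta_j + sum_i phi_i psi_{j-i}):
  psi_1 = theta_1 + phi_1 = -0.216 + (-0.764) = -0.98
Right-hand sides:
  c_0 = sigma^2 (1 + theta_1 psi_1) = 2 * (1 + (-0.216)(-0.98)) = 2 * 1.21168 = 2.42336
  c_1 = sigma^2 theta_1 = 2 * (-0.216) = -0.432
  c_2 = 0
Equations for k = 0 and k = 1 (AR order 1):
  gamma(0) = phi_1 gamma(1) + c_0
  gamma(1) = phi_1 gamma(0) + c_1
Substituting the second into the first: gamma(0) (1 - phi_1^2) = c_0 + phi_1 c_1, so
  gamma(0) = (c_0 + phi_1 c_1) / (1 - phi_1^2) = (2.42336 + (-0.764)(-0.432)) / (1 - (-0.764)^2) = 2.753408 / 0.416304 = 6.613936.
Therefore gamma(0) = 6.6139 (to 4 decimal places).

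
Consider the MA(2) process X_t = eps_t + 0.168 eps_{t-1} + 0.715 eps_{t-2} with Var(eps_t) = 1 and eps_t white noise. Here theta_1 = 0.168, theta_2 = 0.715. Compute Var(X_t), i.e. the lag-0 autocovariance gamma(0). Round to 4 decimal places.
\gamma(0) = 1.5394

For an MA(q) process X_t = eps_t + sum_i theta_i eps_{t-i} with
Var(eps_t) = sigma^2, the variance is
  gamma(0) = sigma^2 * (1 + sum_i theta_i^2).
  sum_i theta_i^2 = (0.168)^2 + (0.715)^2 = 0.028224 + 0.511225 = 0.539449.
  gamma(0) = 1 * (1 + 0.539449) = 1 * 1.539449 = 1.539449, which rounds to 1.5394.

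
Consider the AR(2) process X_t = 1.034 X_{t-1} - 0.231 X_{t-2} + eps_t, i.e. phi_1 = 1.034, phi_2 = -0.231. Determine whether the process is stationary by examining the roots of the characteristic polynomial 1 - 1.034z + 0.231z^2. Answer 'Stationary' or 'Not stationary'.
\text{Stationary}

The AR(p) characteristic polynomial is P(z) = 1 - 1.034z + 0.231z^2.
Stationarity requires all roots to lie outside the unit circle, i.e. |z| > 1 for every root.
Set 1 + (-1.034) z + (0.231) z^2 = 0, i.e. a z^2 + b z + c = 0 with a = 0.231, b = -1.034, c = 1.
Discriminant D = b^2 - 4ac = (-1.034)^2 - 4*(0.231)*1 = 1.069156 - (0.924) = 0.145156.
D >= 0, so the roots are real: z = (-b +/- sqrt(D)) / (2a) = (1.034 +/- 0.380993) / (0.462).
  z_1 = (1.034 + 0.380993) / (0.462) = 3.0628,   |z_1| = 3.0628.
  z_2 = (1.034 - 0.380993) / (0.462) = 1.4134,   |z_2| = 1.4134.
Moduli of all roots: 3.0628, 1.4134.
All moduli strictly greater than 1? Yes.
Verdict: Stationary.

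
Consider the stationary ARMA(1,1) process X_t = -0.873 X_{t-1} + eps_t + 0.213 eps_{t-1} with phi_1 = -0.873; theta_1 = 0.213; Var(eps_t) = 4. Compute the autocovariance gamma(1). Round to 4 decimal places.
\gamma(1) = -9.0347

Multiply the model equation by X_{t-k} and take expectations. With theta_0 = psi_0 = 1 and psi_j the MA(infinity) weights, this gives
  gamma(k) - sum_i phi_i gamma(k-i) = c_k,
  c_k = sigma^2 * sum_{j=k..q} theta_j psi_{j-k}   (c_k = 0 for k > q),
using gamma(-m) = gamma(m).
psi-weights needed (psi_j = theta_j + sum_i phi_i psi_{j-i}):
  psi_1 = theta_1 + phi_1 = 0.213 + (-0.873) = -0.66
Right-hand sides:
  c_0 = sigma^2 (1 + theta_1 psi_1) = 4 * (1 + (0.213)(-0.66)) = 4 * 0.85942 = 3.43768
  c_1 = sigma^2 theta_1 = 4 * (0.213) = 0.852
  c_2 = 0
Equations for k = 0 and k = 1 (AR order 1):
  gamma(0) = phi_1 gamma(1) + c_0
  gamma(1) = phi_1 gamma(0) + c_1
Substituting the second into the first: gamma(0) (1 - phi_1^2) = c_0 + phi_1 c_1, so
  gamma(0) = (c_0 + phi_1 c_1) / (1 - phi_1^2) = (3.43768 + (-0.873)(0.852)) / (1 - (-0.873)^2) = 2.693884 / 0.237871 = 11.324979.
  gamma(1) = phi_1 gamma(0) + c_1 = (-0.873)(11.324979) + (0.852) = -9.034706.
Therefore gamma(1) = -9.0347 (to 4 decimal places).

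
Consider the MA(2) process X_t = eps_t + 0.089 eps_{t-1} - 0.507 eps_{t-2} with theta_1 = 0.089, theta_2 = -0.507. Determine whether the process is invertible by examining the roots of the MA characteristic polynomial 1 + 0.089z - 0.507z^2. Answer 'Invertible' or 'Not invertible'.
\text{Invertible}

The MA(q) characteristic polynomial is P(z) = 1 + 0.089z - 0.507z^2.
Invertibility requires all roots to lie outside the unit circle, i.e. |z| > 1 for every root.
Set 1 + (0.089) z + (-0.507) z^2 = 0, i.e. a z^2 + b z + c = 0 with a = -0.507, b = 0.089, c = 1.
Discriminant D = b^2 - 4ac = (0.089)^2 - 4*(-0.507)*1 = 0.007921 - (-2.028) = 2.035921.
D >= 0, so the roots are real: z = (-b +/- sqrt(D)) / (2a) = (-0.089 +/- 1.426857) / (-1.014).
  z_1 = (-0.089 + 1.426857) / (-1.014) = -1.3194,   |z_1| = 1.3194.
  z_2 = (-0.089 - 1.426857) / (-1.014) = 1.4949,   |z_2| = 1.4949.
Moduli of all roots: 1.3194, 1.4949.
All moduli strictly greater than 1? Yes.
Verdict: Invertible.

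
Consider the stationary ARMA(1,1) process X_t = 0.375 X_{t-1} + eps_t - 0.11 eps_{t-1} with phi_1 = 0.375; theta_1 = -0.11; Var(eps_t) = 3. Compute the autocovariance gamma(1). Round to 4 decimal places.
\gamma(1) = 0.8869

Multiply the model equation by X_{t-k} and take expectations. With theta_0 = psi_0 = 1 and psi_j the MA(infinity) weights, this gives
  gamma(k) - sum_i phi_i gamma(k-i) = c_k,
  c_k = sigma^2 * sum_{j=k..q} theta_j psi_{j-k}   (c_k = 0 for k > q),
using gamma(-m) = gamma(m).
psi-weights needed (psi_j = theta_j + sum_i phi_i psi_{j-i}):
  psi_1 = theta_1 + phi_1 = -0.11 + (0.375) = 0.265
Right-hand sides:
  c_0 = sigma^2 (1 + theta_1 psi_1) = 3 * (1 + (-0.11)(0.265)) = 3 * 0.97085 = 2.91255
  c_1 = sigma^2 theta_1 = 3 * (-0.11) = -0.33
  c_2 = 0
Equations for k = 0 and k = 1 (AR order 1):
  gamma(0) = phi_1 gamma(1) + c_0
  gamma(1) = phi_1 gamma(0) + c_1
Substituting the second into the first: gamma(0) (1 - phi_1^2) = c_0 + phi_1 c_1, so
  gamma(0) = (c_0 + phi_1 c_1) / (1 - phi_1^2) = (2.91255 + (0.375)(-0.33)) / (1 - (0.375)^2) = 2.7888 / 0.859375 = 3.245149.
  gamma(1) = phi_1 gamma(0) + c_1 = (0.375)(3.245149) + (-0.33) = 0.886931.
Therefore gamma(1) = 0.8869 (to 4 decimal places).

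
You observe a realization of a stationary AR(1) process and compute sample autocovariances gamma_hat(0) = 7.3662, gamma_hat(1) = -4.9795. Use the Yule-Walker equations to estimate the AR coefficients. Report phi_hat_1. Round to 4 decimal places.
\hat\phi_{1} = -0.6760

The Yule-Walker equations for an AR(p) process read, in matrix form,
  Gamma_p phi = r_p,   with   (Gamma_p)_{ij} = gamma(|i - j|),
                       (r_p)_i = gamma(i),   i,j = 1..p.
Substitute the sample gammas (Toeplitz matrix and right-hand side of size 1):
  Gamma_p = [[7.3662]]
  r_p     = [-4.9795]
With p = 1 this is the single equation gamma(0) phi_1 = gamma(1):
  phi_hat_1 = gamma(1) / gamma(0) = -4.9795 / 7.3662 = -0.6760.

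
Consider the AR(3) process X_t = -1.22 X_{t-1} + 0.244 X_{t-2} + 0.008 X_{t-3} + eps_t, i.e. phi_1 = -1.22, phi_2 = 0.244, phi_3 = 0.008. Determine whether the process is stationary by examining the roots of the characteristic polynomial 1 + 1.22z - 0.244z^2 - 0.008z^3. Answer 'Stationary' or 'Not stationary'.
\text{Not stationary}

The AR(p) characteristic polynomial is P(z) = 1 + 1.22z - 0.244z^2 - 0.008z^3.
Stationarity requires all roots to lie outside the unit circle, i.e. |z| > 1 for every root.
Degree 3: look for a simple real root z0 first, then factor out (1 - z/z0) and solve the remaining quadratic.
Testing z0 = 5: P(5) = 1 + (1.22)(5) + (-0.244)(5)^2 + (-0.008)(5)^3
  = 1 + (6.1) + (-6.1) + (-1) = 0.  So z_0 = 5 is a root, |z_0| = 5.
Divide out the factor (1 - 0.2 z) = (1 - z/z0) (since 1/z0 = 0.2):
  P(z) = (1 - 0.2 z)(1 + (1.42) z + (0.04) z^2)
  [check: z-coef 1.42 - (0.2) = 1.22; z^2-coef 0.04 - (0.2)(1.42) = -0.244; z^3-coef -(0.2)(0.04) = -0.008.]
Remaining roots from the quadratic factor 1 + (1.42) z + (0.04) z^2:
  Set 1 + (1.42) z + (0.04) z^2 = 0, i.e. a z^2 + b z + c = 0 with a = 0.04, b = 1.42, c = 1.
  Discriminant D = b^2 - 4ac = (1.42)^2 - 4*(0.04)*1 = 2.0164 - (0.16) = 1.8564.
  D >= 0, so the roots are real: z = (-b +/- sqrt(D)) / (2a) = (-1.42 +/- 1.362498) / (0.08).
    z_1 = (-1.42 + 1.362498) / (0.08) = -0.7188,   |z_1| = 0.7188.
    z_2 = (-1.42 - 1.362498) / (0.08) = -34.7812,   |z_2| = 34.7812.
Moduli of all roots: 5.0000, 0.7188, 34.7812.
All moduli strictly greater than 1? No.
Verdict: Not stationary.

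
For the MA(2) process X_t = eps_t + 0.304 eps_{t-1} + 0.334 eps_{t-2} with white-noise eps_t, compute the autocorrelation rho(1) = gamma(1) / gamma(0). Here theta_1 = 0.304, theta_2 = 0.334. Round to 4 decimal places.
\rho(1) = 0.3368

For an MA(q) process with theta_0 = 1, the autocovariance is
  gamma(k) = sigma^2 * sum_{i=0..q-k} theta_i * theta_{i+k},
and rho(k) = gamma(k) / gamma(0). Sigma^2 cancels.
  numerator   = (1)*(0.304) + (0.304)*(0.334) = 0.405536.
  denominator = (1)^2 + (0.304)^2 + (0.334)^2 = 1.203972.
  rho(1) = 0.405536 / 1.203972 = 0.3368.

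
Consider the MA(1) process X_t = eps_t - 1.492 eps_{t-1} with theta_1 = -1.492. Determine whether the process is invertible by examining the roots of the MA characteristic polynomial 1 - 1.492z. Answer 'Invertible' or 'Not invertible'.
\text{Not invertible}

The MA(q) characteristic polynomial is P(z) = 1 - 1.492z.
Invertibility requires all roots to lie outside the unit circle, i.e. |z| > 1 for every root.
This is linear in z: 1 + (-1.492) z = 0  =>  z = -1/(-1.492) = 0.670241,  |z| = 0.670241.
Moduli of all roots: 0.6702.
All moduli strictly greater than 1? No.
Verdict: Not invertible.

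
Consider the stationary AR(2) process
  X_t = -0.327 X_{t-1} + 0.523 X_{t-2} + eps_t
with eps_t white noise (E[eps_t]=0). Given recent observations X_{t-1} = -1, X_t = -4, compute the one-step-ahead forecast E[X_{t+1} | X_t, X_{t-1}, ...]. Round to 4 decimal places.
E[X_{t+1} \mid \mathcal F_t] = 0.7850

For an AR(p) model X_t = c + sum_i phi_i X_{t-i} + eps_t, the
one-step-ahead conditional mean is
  E[X_{t+1} | X_t, ...] = c + sum_i phi_i X_{t+1-i}.
Substitute known values:
  E[X_{t+1} | ...] = (-0.327) * (-4) + (0.523) * (-1)
                   = 0.7850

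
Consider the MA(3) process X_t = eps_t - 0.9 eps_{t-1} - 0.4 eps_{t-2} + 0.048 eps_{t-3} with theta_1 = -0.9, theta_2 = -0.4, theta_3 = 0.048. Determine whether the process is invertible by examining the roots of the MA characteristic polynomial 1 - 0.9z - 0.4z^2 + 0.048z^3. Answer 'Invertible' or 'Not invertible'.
\text{Not invertible}

The MA(q) characteristic polynomial is P(z) = 1 - 0.9z - 0.4z^2 + 0.048z^3.
Invertibility requires all roots to lie outside the unit circle, i.e. |z| > 1 for every root.
Degree 3: look for a simple real root z0 first, then factor out (1 - z/z0) and solve the remaining quadratic.
Testing z0 = -2.5: P(-2.5) = 1 + (-0.9)(-2.5) + (-0.4)(-2.5)^2 + (0.048)(-2.5)^3
  = 1 + (2.25) + (-2.5) + (-0.75) = 0.  So z_0 = -2.5 is a root, |z_0| = 2.5.
Divide out the factor (1 + 0.4 z) = (1 - z/z0) (since 1/z0 = -0.4):
  P(z) = (1 + 0.4 z)(1 + (-1.3) z + (0.12) z^2)
  [check: z-coef -1.3 - (-0.4) = -0.9; z^2-coef 0.12 - (-0.4)(-1.3) = -0.4; z^3-coef -(-0.4)(0.12) = 0.048.]
Remaining roots from the quadratic factor 1 + (-1.3) z + (0.12) z^2:
  Set 1 + (-1.3) z + (0.12) z^2 = 0, i.e. a z^2 + b z + c = 0 with a = 0.12, b = -1.3, c = 1.
  Discriminant D = b^2 - 4ac = (-1.3)^2 - 4*(0.12)*1 = 1.69 - (0.48) = 1.21.
  D >= 0, so the roots are real: z = (-b +/- sqrt(D)) / (2a) = (1.3 +/- 1.1) / (0.24).
    z_1 = (1.3 + 1.1) / (0.24) = 10,   |z_1| = 10.
    z_2 = (1.3 - 1.1) / (0.24) = 0.8333,   |z_2| = 0.8333.
Moduli of all roots: 2.5000, 10.0000, 0.8333.
All moduli strictly greater than 1? No.
Verdict: Not invertible.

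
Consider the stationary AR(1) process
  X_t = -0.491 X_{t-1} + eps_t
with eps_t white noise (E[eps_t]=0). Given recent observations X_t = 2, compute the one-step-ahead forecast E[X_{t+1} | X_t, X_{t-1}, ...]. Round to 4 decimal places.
E[X_{t+1} \mid \mathcal F_t] = -0.9820

For an AR(p) model X_t = c + sum_i phi_i X_{t-i} + eps_t, the
one-step-ahead conditional mean is
  E[X_{t+1} | X_t, ...] = c + sum_i phi_i X_{t+1-i}.
Substitute known values:
  E[X_{t+1} | ...] = (-0.491) * (2)
                   = -0.9820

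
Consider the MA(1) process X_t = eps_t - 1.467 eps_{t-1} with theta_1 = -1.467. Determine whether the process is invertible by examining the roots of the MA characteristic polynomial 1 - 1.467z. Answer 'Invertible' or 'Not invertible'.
\text{Not invertible}

The MA(q) characteristic polynomial is P(z) = 1 - 1.467z.
Invertibility requires all roots to lie outside the unit circle, i.e. |z| > 1 for every root.
This is linear in z: 1 + (-1.467) z = 0  =>  z = -1/(-1.467) = 0.681663,  |z| = 0.681663.
Moduli of all roots: 0.6817.
All moduli strictly greater than 1? No.
Verdict: Not invertible.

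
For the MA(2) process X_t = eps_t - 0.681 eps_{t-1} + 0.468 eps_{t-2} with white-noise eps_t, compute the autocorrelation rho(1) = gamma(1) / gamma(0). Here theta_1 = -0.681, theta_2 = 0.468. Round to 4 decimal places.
\rho(1) = -0.5941

For an MA(q) process with theta_0 = 1, the autocovariance is
  gamma(k) = sigma^2 * sum_{i=0..q-k} theta_i * theta_{i+k},
and rho(k) = gamma(k) / gamma(0). Sigma^2 cancels.
  numerator   = (1)*(-0.681) + (-0.681)*(0.468) = -0.999708.
  denominator = (1)^2 + (-0.681)^2 + (0.468)^2 = 1.682785.
  rho(1) = -0.999708 / 1.682785 = -0.5941.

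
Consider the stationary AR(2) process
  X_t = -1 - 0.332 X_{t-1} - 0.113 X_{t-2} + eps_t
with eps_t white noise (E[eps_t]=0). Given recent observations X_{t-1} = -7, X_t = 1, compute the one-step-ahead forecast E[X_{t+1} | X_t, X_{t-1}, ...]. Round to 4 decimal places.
E[X_{t+1} \mid \mathcal F_t] = -0.5410

For an AR(p) model X_t = c + sum_i phi_i X_{t-i} + eps_t, the
one-step-ahead conditional mean is
  E[X_{t+1} | X_t, ...] = c + sum_i phi_i X_{t+1-i}.
Substitute known values:
  E[X_{t+1} | ...] = -1 + (-0.332) * (1) + (-0.113) * (-7)
                   = -0.5410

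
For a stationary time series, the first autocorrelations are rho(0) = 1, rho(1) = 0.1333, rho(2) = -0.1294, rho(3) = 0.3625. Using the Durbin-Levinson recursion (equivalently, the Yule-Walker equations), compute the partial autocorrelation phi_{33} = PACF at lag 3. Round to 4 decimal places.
\phi_{33} = 0.4190

The PACF at lag k is phi_{kk}, the last component of the solution
to the Yule-Walker system G_k phi = r_k where
  (G_k)_{ij} = rho(|i - j|), (r_k)_i = rho(i), i,j = 1..k.
Equivalently, Durbin-Levinson gives phi_{kk} iteratively:
  phi_{11} = rho(1)
  phi_{kk} = [rho(k) - sum_{j=1..k-1} phi_{k-1,j} rho(k-j)]
            / [1 - sum_{j=1..k-1} phi_{k-1,j} rho(j)],
  phi_{k,j} = phi_{k-1,j} - phi_{kk} phi_{k-1,k-j},  j = 1..k-1.
Step k = 1:
  phi_11 = rho(1) = 0.1333.
Step k = 2:
  phi_22 = [rho(2) - phi_11 rho(1)] / [1 - phi_11 rho(1)] = [-0.1294 - (0.1333)(0.1333)] / [1 - (0.1333)(0.1333)]
         = -0.14716889 / 0.98223111 = -0.149831.
  Update: phi_21 = phi_11 - phi_22 phi_11 = 0.1333 - (-0.149831)(0.1333) = 0.153273.
Step k = 3:
  phi_33 = [rho(3) - phi_21 rho(2) - phi_22 rho(1)] / [1 - phi_21 rho(1) - phi_22 rho(2)]
    numerator   = 0.3625 - (0.153273)(-0.1294) - (-0.149831)(0.1333) = 0.40230596
    denominator = 1 - (0.153273)(0.1333) - (-0.149831)(-0.1294) = 0.96018061
  phi_33 = 0.40230596 / 0.96018061 = 0.419.
Therefore phi_{33} = 0.4190.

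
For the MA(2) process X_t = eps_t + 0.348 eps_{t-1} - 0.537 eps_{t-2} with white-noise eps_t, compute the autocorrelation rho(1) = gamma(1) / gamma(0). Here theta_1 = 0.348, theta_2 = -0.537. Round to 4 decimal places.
\rho(1) = 0.1143

For an MA(q) process with theta_0 = 1, the autocovariance is
  gamma(k) = sigma^2 * sum_{i=0..q-k} theta_i * theta_{i+k},
and rho(k) = gamma(k) / gamma(0). Sigma^2 cancels.
  numerator   = (1)*(0.348) + (0.348)*(-0.537) = 0.161124.
  denominator = (1)^2 + (0.348)^2 + (-0.537)^2 = 1.409473.
  rho(1) = 0.161124 / 1.409473 = 0.1143.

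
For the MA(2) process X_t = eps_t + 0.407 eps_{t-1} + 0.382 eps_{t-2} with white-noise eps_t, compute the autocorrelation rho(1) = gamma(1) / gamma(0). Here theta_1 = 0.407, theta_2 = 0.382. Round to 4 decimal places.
\rho(1) = 0.4289

For an MA(q) process with theta_0 = 1, the autocovariance is
  gamma(k) = sigma^2 * sum_{i=0..q-k} theta_i * theta_{i+k},
and rho(k) = gamma(k) / gamma(0). Sigma^2 cancels.
  numerator   = (1)*(0.407) + (0.407)*(0.382) = 0.562474.
  denominator = (1)^2 + (0.407)^2 + (0.382)^2 = 1.311573.
  rho(1) = 0.562474 / 1.311573 = 0.4289.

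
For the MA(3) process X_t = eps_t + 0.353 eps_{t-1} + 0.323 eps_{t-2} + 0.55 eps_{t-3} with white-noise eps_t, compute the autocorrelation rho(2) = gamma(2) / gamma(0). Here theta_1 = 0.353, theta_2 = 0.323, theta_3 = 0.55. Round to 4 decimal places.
\rho(2) = 0.3377

For an MA(q) process with theta_0 = 1, the autocovariance is
  gamma(k) = sigma^2 * sum_{i=0..q-k} theta_i * theta_{i+k},
and rho(k) = gamma(k) / gamma(0). Sigma^2 cancels.
  numerator   = (1)*(0.323) + (0.353)*(0.55) = 0.51715.
  denominator = (1)^2 + (0.353)^2 + (0.323)^2 + (0.55)^2 = 1.531438.
  rho(2) = 0.51715 / 1.531438 = 0.3377.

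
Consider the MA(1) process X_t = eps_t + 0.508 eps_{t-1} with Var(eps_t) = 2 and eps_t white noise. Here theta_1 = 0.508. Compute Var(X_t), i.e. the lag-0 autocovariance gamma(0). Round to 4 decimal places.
\gamma(0) = 2.5161

For an MA(q) process X_t = eps_t + sum_i theta_i eps_{t-i} with
Var(eps_t) = sigma^2, the variance is
  gamma(0) = sigma^2 * (1 + sum_i theta_i^2).
  sum_i theta_i^2 = (0.508)^2 = 0.258064.
  gamma(0) = 2 * (1 + 0.258064) = 2 * 1.258064 = 2.516128, which rounds to 2.5161.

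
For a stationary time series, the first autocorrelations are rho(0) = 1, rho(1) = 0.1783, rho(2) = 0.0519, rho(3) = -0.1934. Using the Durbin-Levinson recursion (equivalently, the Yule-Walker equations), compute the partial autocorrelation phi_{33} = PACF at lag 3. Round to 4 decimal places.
\phi_{33} = -0.2130

The PACF at lag k is phi_{kk}, the last component of the solution
to the Yule-Walker system G_k phi = r_k where
  (G_k)_{ij} = rho(|i - j|), (r_k)_i = rho(i), i,j = 1..k.
Equivalently, Durbin-Levinson gives phi_{kk} iteratively:
  phi_{11} = rho(1)
  phi_{kk} = [rho(k) - sum_{j=1..k-1} phi_{k-1,j} rho(k-j)]
            / [1 - sum_{j=1..k-1} phi_{k-1,j} rho(j)],
  phi_{k,j} = phi_{k-1,j} - phi_{kk} phi_{k-1,k-j},  j = 1..k-1.
Step k = 1:
  phi_11 = rho(1) = 0.1783.
Step k = 2:
  phi_22 = [rho(2) - phi_11 rho(1)] / [1 - phi_11 rho(1)] = [0.0519 - (0.1783)(0.1783)] / [1 - (0.1783)(0.1783)]
         = 0.02010911 / 0.96820911 = 0.020769.
  Update: phi_21 = phi_11 - phi_22 phi_11 = 0.1783 - (0.020769)(0.1783) = 0.174597.
Step k = 3:
  phi_33 = [rho(3) - phi_21 rho(2) - phi_22 rho(1)] / [1 - phi_21 rho(1) - phi_22 rho(2)]
    numerator   = -0.1934 - (0.174597)(0.0519) - (0.020769)(0.1783) = -0.20616476
    denominator = 1 - (0.174597)(0.1783) - (0.020769)(0.0519) = 0.96779146
  phi_33 = -0.20616476 / 0.96779146 = -0.213.
Therefore phi_{33} = -0.2130.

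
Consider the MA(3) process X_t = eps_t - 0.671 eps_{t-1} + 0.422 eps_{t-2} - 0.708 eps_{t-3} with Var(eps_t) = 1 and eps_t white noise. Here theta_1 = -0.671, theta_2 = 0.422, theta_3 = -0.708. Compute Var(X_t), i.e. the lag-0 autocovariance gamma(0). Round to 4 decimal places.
\gamma(0) = 2.1296

For an MA(q) process X_t = eps_t + sum_i theta_i eps_{t-i} with
Var(eps_t) = sigma^2, the variance is
  gamma(0) = sigma^2 * (1 + sum_i theta_i^2).
  sum_i theta_i^2 = (-0.671)^2 + (0.422)^2 + (-0.708)^2 = 0.450241 + 0.178084 + 0.501264 = 1.129589.
  gamma(0) = 1 * (1 + 1.129589) = 1 * 2.129589 = 2.129589, which rounds to 2.1296.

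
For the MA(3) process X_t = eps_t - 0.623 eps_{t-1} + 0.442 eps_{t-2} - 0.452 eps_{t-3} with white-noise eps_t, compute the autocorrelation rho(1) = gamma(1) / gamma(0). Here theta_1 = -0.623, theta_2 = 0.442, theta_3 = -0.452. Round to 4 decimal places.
\rho(1) = -0.6142

For an MA(q) process with theta_0 = 1, the autocovariance is
  gamma(k) = sigma^2 * sum_{i=0..q-k} theta_i * theta_{i+k},
and rho(k) = gamma(k) / gamma(0). Sigma^2 cancels.
  numerator   = (1)*(-0.623) + (-0.623)*(0.442) + (0.442)*(-0.452) = -1.09815.
  denominator = (1)^2 + (-0.623)^2 + (0.442)^2 + (-0.452)^2 = 1.787797.
  rho(1) = -1.09815 / 1.787797 = -0.6142.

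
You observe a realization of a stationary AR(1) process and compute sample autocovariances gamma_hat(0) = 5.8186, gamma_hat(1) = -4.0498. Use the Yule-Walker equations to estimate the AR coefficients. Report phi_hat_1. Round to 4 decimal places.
\hat\phi_{1} = -0.6960

The Yule-Walker equations for an AR(p) process read, in matrix form,
  Gamma_p phi = r_p,   with   (Gamma_p)_{ij} = gamma(|i - j|),
                       (r_p)_i = gamma(i),   i,j = 1..p.
Substitute the sample gammas (Toeplitz matrix and right-hand side of size 1):
  Gamma_p = [[5.8186]]
  r_p     = [-4.0498]
With p = 1 this is the single equation gamma(0) phi_1 = gamma(1):
  phi_hat_1 = gamma(1) / gamma(0) = -4.0498 / 5.8186 = -0.6960.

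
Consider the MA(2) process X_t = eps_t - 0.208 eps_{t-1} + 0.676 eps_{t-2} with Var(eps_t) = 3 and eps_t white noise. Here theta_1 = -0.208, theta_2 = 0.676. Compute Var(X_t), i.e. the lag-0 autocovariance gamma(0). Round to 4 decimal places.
\gamma(0) = 4.5007

For an MA(q) process X_t = eps_t + sum_i theta_i eps_{t-i} with
Var(eps_t) = sigma^2, the variance is
  gamma(0) = sigma^2 * (1 + sum_i theta_i^2).
  sum_i theta_i^2 = (-0.208)^2 + (0.676)^2 = 0.043264 + 0.456976 = 0.50024.
  gamma(0) = 3 * (1 + 0.50024) = 3 * 1.50024 = 4.50072, which rounds to 4.5007.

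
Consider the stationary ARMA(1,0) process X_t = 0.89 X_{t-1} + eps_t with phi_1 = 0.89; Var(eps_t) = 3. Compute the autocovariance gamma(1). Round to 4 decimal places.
\gamma(1) = 12.8427

Multiply the model equation by X_{t-k} and take expectations. With theta_0 = psi_0 = 1 and psi_j the MA(infinity) weights, this gives
  gamma(k) - sum_i phi_i gamma(k-i) = c_k,
  c_k = sigma^2 * sum_{j=k..q} theta_j psi_{j-k}   (c_k = 0 for k > q),
using gamma(-m) = gamma(m).
Pure AR (q = 0): c_0 = sigma^2 = 3, c_k = 0 for k >= 1.
Equations for k = 0 and k = 1 (AR order 1):
  gamma(0) = phi_1 gamma(1) + c_0
  gamma(1) = phi_1 gamma(0) + c_1
Substituting the second into the first: gamma(0) (1 - phi_1^2) = c_0 + phi_1 c_1, so
  gamma(0) = c_0 / (1 - phi_1^2) = 3 / (1 - (0.89)^2) = 3 / 0.2079 = 14.430014.
  gamma(1) = phi_1 gamma(0) = (0.89)(14.430014) = 12.842713.
Therefore gamma(1) = 12.8427 (to 4 decimal places).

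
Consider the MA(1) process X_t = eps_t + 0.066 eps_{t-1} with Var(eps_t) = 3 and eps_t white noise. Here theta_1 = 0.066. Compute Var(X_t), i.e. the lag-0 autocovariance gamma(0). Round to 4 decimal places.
\gamma(0) = 3.0131

For an MA(q) process X_t = eps_t + sum_i theta_i eps_{t-i} with
Var(eps_t) = sigma^2, the variance is
  gamma(0) = sigma^2 * (1 + sum_i theta_i^2).
  sum_i theta_i^2 = (0.066)^2 = 0.004356.
  gamma(0) = 3 * (1 + 0.004356) = 3 * 1.004356 = 3.013068, which rounds to 3.0131.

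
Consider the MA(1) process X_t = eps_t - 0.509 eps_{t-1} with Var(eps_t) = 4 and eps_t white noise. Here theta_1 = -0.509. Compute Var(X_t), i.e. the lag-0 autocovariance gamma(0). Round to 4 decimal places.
\gamma(0) = 5.0363

For an MA(q) process X_t = eps_t + sum_i theta_i eps_{t-i} with
Var(eps_t) = sigma^2, the variance is
  gamma(0) = sigma^2 * (1 + sum_i theta_i^2).
  sum_i theta_i^2 = (-0.509)^2 = 0.259081.
  gamma(0) = 4 * (1 + 0.259081) = 4 * 1.259081 = 5.036324, which rounds to 5.0363.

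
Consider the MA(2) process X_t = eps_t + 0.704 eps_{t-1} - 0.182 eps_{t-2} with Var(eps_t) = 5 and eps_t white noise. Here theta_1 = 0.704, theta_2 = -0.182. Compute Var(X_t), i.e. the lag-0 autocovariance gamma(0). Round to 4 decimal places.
\gamma(0) = 7.6437

For an MA(q) process X_t = eps_t + sum_i theta_i eps_{t-i} with
Var(eps_t) = sigma^2, the variance is
  gamma(0) = sigma^2 * (1 + sum_i theta_i^2).
  sum_i theta_i^2 = (0.704)^2 + (-0.182)^2 = 0.495616 + 0.033124 = 0.52874.
  gamma(0) = 5 * (1 + 0.52874) = 5 * 1.52874 = 7.6437.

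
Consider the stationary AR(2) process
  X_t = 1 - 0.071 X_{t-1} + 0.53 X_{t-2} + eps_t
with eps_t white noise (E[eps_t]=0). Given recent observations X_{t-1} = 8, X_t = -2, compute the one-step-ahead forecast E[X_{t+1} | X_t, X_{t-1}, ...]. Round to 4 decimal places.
E[X_{t+1} \mid \mathcal F_t] = 5.3820

For an AR(p) model X_t = c + sum_i phi_i X_{t-i} + eps_t, the
one-step-ahead conditional mean is
  E[X_{t+1} | X_t, ...] = c + sum_i phi_i X_{t+1-i}.
Substitute known values:
  E[X_{t+1} | ...] = 1 + (-0.071) * (-2) + (0.53) * (8)
                   = 5.3820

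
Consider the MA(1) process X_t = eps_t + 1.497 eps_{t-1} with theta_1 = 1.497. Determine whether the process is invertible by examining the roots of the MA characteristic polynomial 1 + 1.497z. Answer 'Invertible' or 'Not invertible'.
\text{Not invertible}

The MA(q) characteristic polynomial is P(z) = 1 + 1.497z.
Invertibility requires all roots to lie outside the unit circle, i.e. |z| > 1 for every root.
This is linear in z: 1 + (1.497) z = 0  =>  z = -1/(1.497) = -0.668003,  |z| = 0.668003.
Moduli of all roots: 0.6680.
All moduli strictly greater than 1? No.
Verdict: Not invertible.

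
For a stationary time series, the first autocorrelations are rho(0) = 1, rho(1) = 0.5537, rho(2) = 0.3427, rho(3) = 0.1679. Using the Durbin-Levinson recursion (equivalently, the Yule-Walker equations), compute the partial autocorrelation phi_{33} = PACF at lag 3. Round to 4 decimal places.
\phi_{33} = -0.0590

The PACF at lag k is phi_{kk}, the last component of the solution
to the Yule-Walker system G_k phi = r_k where
  (G_k)_{ij} = rho(|i - j|), (r_k)_i = rho(i), i,j = 1..k.
Equivalently, Durbin-Levinson gives phi_{kk} iteratively:
  phi_{11} = rho(1)
  phi_{kk} = [rho(k) - sum_{j=1..k-1} phi_{k-1,j} rho(k-j)]
            / [1 - sum_{j=1..k-1} phi_{k-1,j} rho(j)],
  phi_{k,j} = phi_{k-1,j} - phi_{kk} phi_{k-1,k-j},  j = 1..k-1.
Step k = 1:
  phi_11 = rho(1) = 0.5537.
Step k = 2:
  phi_22 = [rho(2) - phi_11 rho(1)] / [1 - phi_11 rho(1)] = [0.3427 - (0.5537)(0.5537)] / [1 - (0.5537)(0.5537)]
         = 0.03611631 / 0.69341631 = 0.052085.
  Update: phi_21 = phi_11 - phi_22 phi_11 = 0.5537 - (0.052085)(0.5537) = 0.524861.
Step k = 3:
  phi_33 = [rho(3) - phi_21 rho(2) - phi_22 rho(1)] / [1 - phi_21 rho(1) - phi_22 rho(2)]
    numerator   = 0.1679 - (0.524861)(0.3427) - (0.052085)(0.5537) = -0.04080902
    denominator = 1 - (0.524861)(0.5537) - (0.052085)(0.3427) = 0.69153521
  phi_33 = -0.04080902 / 0.69153521 = -0.059.
Therefore phi_{33} = -0.0590.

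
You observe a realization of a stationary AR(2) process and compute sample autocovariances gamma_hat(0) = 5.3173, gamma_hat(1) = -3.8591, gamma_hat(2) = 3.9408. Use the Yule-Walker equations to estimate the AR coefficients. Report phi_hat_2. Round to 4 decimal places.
\hat\phi_{2} = 0.4530

The Yule-Walker equations for an AR(p) process read, in matrix form,
  Gamma_p phi = r_p,   with   (Gamma_p)_{ij} = gamma(|i - j|),
                       (r_p)_i = gamma(i),   i,j = 1..p.
Substitute the sample gammas (Toeplitz matrix and right-hand side of size 2):
  Gamma_p = [[5.3173, -3.8591], [-3.8591, 5.3173]]
  r_p     = [-3.8591, 3.9408]
Written out:
  5.3173 phi_1 - 3.8591 phi_2 = -3.8591
  -3.8591 phi_1 + 5.3173 phi_2 = 3.9408
Solve by Cramer's rule:
  det = gamma(0)^2 - gamma(1)^2 = (5.3173)^2 - (-3.8591)^2 = 28.27367929 - 14.89265281 = 13.38102648
  phi_hat_1 = [gamma(1) gamma(0) - gamma(1) gamma(2)] / det = [(-3.8591)(5.3173) - (-3.8591)(3.9408)] / 13.38102648 = -5.31205115 / 13.38102648 = -0.397
  phi_hat_2 = [gamma(0) gamma(2) - gamma(1)^2] / det = [(5.3173)(3.9408) - (-3.8591)^2] / 13.38102648 = 6.06176303 / 13.38102648 = 0.453
So phi_hat = [-0.3970, 0.4530].
Therefore phi_hat_2 = 0.4530.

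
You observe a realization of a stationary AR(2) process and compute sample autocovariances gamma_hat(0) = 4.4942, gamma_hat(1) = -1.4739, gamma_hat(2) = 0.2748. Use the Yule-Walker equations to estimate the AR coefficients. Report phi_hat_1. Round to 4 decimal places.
\hat\phi_{1} = -0.3450

The Yule-Walker equations for an AR(p) process read, in matrix form,
  Gamma_p phi = r_p,   with   (Gamma_p)_{ij} = gamma(|i - j|),
                       (r_p)_i = gamma(i),   i,j = 1..p.
Substitute the sample gammas (Toeplitz matrix and right-hand side of size 2):
  Gamma_p = [[4.4942, -1.4739], [-1.4739, 4.4942]]
  r_p     = [-1.4739, 0.2748]
Written out:
  4.4942 phi_1 - 1.4739 phi_2 = -1.4739
  -1.4739 phi_1 + 4.4942 phi_2 = 0.2748
Solve by Cramer's rule:
  det = gamma(0)^2 - gamma(1)^2 = (4.4942)^2 - (-1.4739)^2 = 20.19783364 - 2.17238121 = 18.02545243
  phi_hat_1 = [gamma(1) gamma(0) - gamma(1) gamma(2)] / det = [(-1.4739)(4.4942) - (-1.4739)(0.2748)] / 18.02545243 = -6.21897366 / 18.02545243 = -0.345
  phi_hat_2 = [gamma(0) gamma(2) - gamma(1)^2] / det = [(4.4942)(0.2748) - (-1.4739)^2] / 18.02545243 = -0.93737505 / 18.02545243 = -0.052
So phi_hat = [-0.3450, -0.0520].
Therefore phi_hat_1 = -0.3450.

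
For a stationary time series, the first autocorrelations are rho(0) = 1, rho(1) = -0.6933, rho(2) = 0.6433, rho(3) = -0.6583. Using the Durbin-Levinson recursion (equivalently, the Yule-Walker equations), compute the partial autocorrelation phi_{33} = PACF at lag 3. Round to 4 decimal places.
\phi_{33} = -0.2879

The PACF at lag k is phi_{kk}, the last component of the solution
to the Yule-Walker system G_k phi = r_k where
  (G_k)_{ij} = rho(|i - j|), (r_k)_i = rho(i), i,j = 1..k.
Equivalently, Durbin-Levinson gives phi_{kk} iteratively:
  phi_{11} = rho(1)
  phi_{kk} = [rho(k) - sum_{j=1..k-1} phi_{k-1,j} rho(k-j)]
            / [1 - sum_{j=1..k-1} phi_{k-1,j} rho(j)],
  phi_{k,j} = phi_{k-1,j} - phi_{kk} phi_{k-1,k-j},  j = 1..k-1.
Step k = 1:
  phi_11 = rho(1) = -0.6933.
Step k = 2:
  phi_22 = [rho(2) - phi_11 rho(1)] / [1 - phi_11 rho(1)] = [0.6433 - (-0.6933)(-0.6933)] / [1 - (-0.6933)(-0.6933)]
         = 0.16263511 / 0.51933511 = 0.31316.
  Update: phi_21 = phi_11 - phi_22 phi_11 = -0.6933 - (0.31316)(-0.6933) = -0.476186.
Step k = 3:
  phi_33 = [rho(3) - phi_21 rho(2) - phi_22 rho(1)] / [1 - phi_21 rho(1) - phi_22 rho(2)]
    numerator   = -0.6583 - (-0.476186)(0.6433) - (0.31316)(-0.6933) = -0.13485555
    denominator = 1 - (-0.476186)(-0.6933) - (0.31316)(0.6433) = 0.46840426
  phi_33 = -0.13485555 / 0.46840426 = -0.2879.
Therefore phi_{33} = -0.2879.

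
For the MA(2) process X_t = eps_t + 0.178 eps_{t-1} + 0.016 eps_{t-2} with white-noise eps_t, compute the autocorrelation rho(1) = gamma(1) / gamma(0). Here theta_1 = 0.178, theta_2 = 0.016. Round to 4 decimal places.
\rho(1) = 0.1753

For an MA(q) process with theta_0 = 1, the autocovariance is
  gamma(k) = sigma^2 * sum_{i=0..q-k} theta_i * theta_{i+k},
and rho(k) = gamma(k) / gamma(0). Sigma^2 cancels.
  numerator   = (1)*(0.178) + (0.178)*(0.016) = 0.180848.
  denominator = (1)^2 + (0.178)^2 + (0.016)^2 = 1.03194.
  rho(1) = 0.180848 / 1.03194 = 0.1753.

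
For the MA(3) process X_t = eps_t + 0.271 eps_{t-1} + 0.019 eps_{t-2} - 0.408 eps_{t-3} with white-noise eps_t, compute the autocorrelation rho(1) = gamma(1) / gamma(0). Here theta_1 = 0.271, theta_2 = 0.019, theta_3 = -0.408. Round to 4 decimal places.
\rho(1) = 0.2164

For an MA(q) process with theta_0 = 1, the autocovariance is
  gamma(k) = sigma^2 * sum_{i=0..q-k} theta_i * theta_{i+k},
and rho(k) = gamma(k) / gamma(0). Sigma^2 cancels.
  numerator   = (1)*(0.271) + (0.271)*(0.019) + (0.019)*(-0.408) = 0.268397.
  denominator = (1)^2 + (0.271)^2 + (0.019)^2 + (-0.408)^2 = 1.240266.
  rho(1) = 0.268397 / 1.240266 = 0.2164.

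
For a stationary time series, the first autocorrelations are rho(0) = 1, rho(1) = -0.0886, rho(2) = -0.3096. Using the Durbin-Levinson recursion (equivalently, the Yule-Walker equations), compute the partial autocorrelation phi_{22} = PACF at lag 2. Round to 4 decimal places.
\phi_{22} = -0.3200

The PACF at lag k is phi_{kk}, the last component of the solution
to the Yule-Walker system G_k phi = r_k where
  (G_k)_{ij} = rho(|i - j|), (r_k)_i = rho(i), i,j = 1..k.
Equivalently, Durbin-Levinson gives phi_{kk} iteratively:
  phi_{11} = rho(1)
  phi_{kk} = [rho(k) - sum_{j=1..k-1} phi_{k-1,j} rho(k-j)]
            / [1 - sum_{j=1..k-1} phi_{k-1,j} rho(j)],
  phi_{k,j} = phi_{k-1,j} - phi_{kk} phi_{k-1,k-j},  j = 1..k-1.
Step k = 1:
  phi_11 = rho(1) = -0.0886.
Step k = 2:
  phi_22 = [rho(2) - phi_11 rho(1)] / [1 - phi_11 rho(1)] = [-0.3096 - (-0.0886)(-0.0886)] / [1 - (-0.0886)(-0.0886)]
         = -0.31744996 / 0.99215004 = -0.32.
Therefore phi_{22} = -0.3200.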